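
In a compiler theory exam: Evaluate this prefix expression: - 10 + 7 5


Parsing prefix expression: - 10 + 7 5
Step 1: Innermost operation '+ 7 5'
  7 + 5 = 12
Step 2: Outer operation '- 10 [12]'
  10 - 12 = -2

-2


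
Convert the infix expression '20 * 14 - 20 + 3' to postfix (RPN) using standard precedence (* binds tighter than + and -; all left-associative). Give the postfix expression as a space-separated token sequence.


Applying the shunting-yard algorithm:
  Operand 20 -> output
  Push '*' onto operator stack -> op-stack: [*]
  Operand 14 -> output
  See '-' (prec 1); top '*' (prec 2) >= it -> pop '*' to output
  Push '-' onto operator stack -> op-stack: [-]
  Operand 20 -> output
  See '+' (prec 1); top '-' (prec 1) >= it -> pop '-' to output
  Push '+' onto operator stack -> op-stack: [+]
  Operand 3 -> output
  End of input: pop '+' to output
Postfix result: 20 14 * 20 - 3 +

20 14 * 20 - 3 +


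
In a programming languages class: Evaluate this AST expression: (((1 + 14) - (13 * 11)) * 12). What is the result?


Expression: (((1 + 14) - (13 * 11)) * 12)
Evaluating step by step:
  1 + 14 = 15
  13 * 11 = 143
  15 - 143 = -128
  -128 * 12 = -1536
Result: -1536

-1536


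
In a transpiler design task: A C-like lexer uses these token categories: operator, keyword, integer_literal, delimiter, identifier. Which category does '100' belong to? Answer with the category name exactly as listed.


Token: '100'
Checking categories:
  identifier: no
  integer_literal: YES
  operator: no
  keyword: no
  delimiter: no
Category: integer_literal

integer_literal


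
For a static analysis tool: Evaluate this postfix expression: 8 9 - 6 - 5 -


Processing tokens left to right:
Push 8, Push 9
Pop 8 and 9, compute 8 - 9 = -1, push -1
Push 6
Pop -1 and 6, compute -1 - 6 = -7, push -7
Push 5
Pop -7 and 5, compute -7 - 5 = -12, push -12
Stack result: -12

-12


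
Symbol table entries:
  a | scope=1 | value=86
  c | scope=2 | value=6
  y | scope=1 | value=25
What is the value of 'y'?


Searching symbol table for 'y':
  a | scope=1 | value=86
  c | scope=2 | value=6
  y | scope=1 | value=25 <- MATCH
Found 'y' at scope 1 with value 25

25


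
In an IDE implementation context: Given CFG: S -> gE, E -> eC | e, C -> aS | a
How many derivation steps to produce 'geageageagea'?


Grammar: S -> gE, E -> eC | e, C -> aS | a
Deriving 'geageageagea':
Step 1: S -> gE => gE
Step 2: E -> eC => geC
Step 3: C -> aS => geaS
Step 4: S -> gE => geagE
Step 5: E -> eC => geageC
Step 6: C -> aS => geageaS
Step 7: S -> gE => geageagE
Step 8: E -> eC => geageageC
Step 9: C -> aS => geageageaS
Step 10: S -> gE => geageageagE
Step 11: E -> eC => geageageageC
Step 12: C -> a => geageageagea
Total derivation steps: 12

12


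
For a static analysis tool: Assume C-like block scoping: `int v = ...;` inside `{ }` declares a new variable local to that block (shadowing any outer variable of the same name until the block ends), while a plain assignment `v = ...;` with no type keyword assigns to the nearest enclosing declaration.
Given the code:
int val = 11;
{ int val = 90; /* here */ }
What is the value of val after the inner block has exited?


Analyzing scoping rules:
Outer scope: declares val = 11
Inner block: 'int val = 90;' declares a NEW val that shadows the outer one
When the block exits the inner val goes out of scope; the outer val was never modified -> 11
Result: 11

11


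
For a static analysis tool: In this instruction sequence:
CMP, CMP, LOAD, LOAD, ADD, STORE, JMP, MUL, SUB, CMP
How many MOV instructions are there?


Scanning instruction sequence for MOV:
  Position 1: CMP
  Position 2: CMP
  Position 3: LOAD
  Position 4: LOAD
  Position 5: ADD
  Position 6: STORE
  Position 7: JMP
  Position 8: MUL
  Position 9: SUB
  Position 10: CMP
Matches at positions: []
Total MOV count: 0

0


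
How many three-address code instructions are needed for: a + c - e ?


Expression: a + c - e
Generating three-address code (respecting * over +/- precedence):
  Instruction 1: t1 = a + c
  Instruction 2: t2 = t1 - e
Total instructions: 2

2


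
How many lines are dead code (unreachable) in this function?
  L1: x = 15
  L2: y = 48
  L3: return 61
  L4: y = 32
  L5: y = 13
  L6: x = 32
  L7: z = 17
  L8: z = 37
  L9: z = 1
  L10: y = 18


Analyzing control flow:
  L1: reachable (before return)
  L2: reachable (before return)
  L3: reachable (return statement)
  L4: DEAD (after return at L3)
  L5: DEAD (after return at L3)
  L6: DEAD (after return at L3)
  L7: DEAD (after return at L3)
  L8: DEAD (after return at L3)
  L9: DEAD (after return at L3)
  L10: DEAD (after return at L3)
Return at L3, total lines = 10
Dead lines: L4 through L10
Count: 7

7


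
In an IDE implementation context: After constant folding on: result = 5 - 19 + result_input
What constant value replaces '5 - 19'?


Identifying constant sub-expression:
  Original: result = 5 - 19 + result_input
  5 and 19 are both compile-time constants
  Evaluating: 5 - 19 = -14
  After folding: result = -14 + result_input

-14


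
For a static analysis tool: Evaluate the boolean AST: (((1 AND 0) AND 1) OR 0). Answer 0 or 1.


Step 1: Evaluate inner node
  1 AND 0 = 0
Step 2: Evaluate next node
  0 AND 1 = 0
Step 3: Evaluate root node
  0 OR 0 = 0

0


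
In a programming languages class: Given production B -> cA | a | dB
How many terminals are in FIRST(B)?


Production: B -> cA | a | dB
Examining each alternative for leading terminals:
  B -> cA : first terminal = 'c'
  B -> a : first terminal = 'a'
  B -> dB : first terminal = 'd'
FIRST(B) = {a, c, d}
Count: 3

3


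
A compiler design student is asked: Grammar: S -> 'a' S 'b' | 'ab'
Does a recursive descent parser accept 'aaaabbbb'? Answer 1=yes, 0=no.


Grammar accepts strings of the form a^n b^n (n >= 1)
Word: 'aaaabbbb'
Counting: 4 a's and 4 b's
Check: 4 == 4? Yes
Derivation (S -> aSb applied 3 time(s), then S -> ab): S => aSb => aaSbb => aaaSbbb => aaaabbbb
Accepted

1


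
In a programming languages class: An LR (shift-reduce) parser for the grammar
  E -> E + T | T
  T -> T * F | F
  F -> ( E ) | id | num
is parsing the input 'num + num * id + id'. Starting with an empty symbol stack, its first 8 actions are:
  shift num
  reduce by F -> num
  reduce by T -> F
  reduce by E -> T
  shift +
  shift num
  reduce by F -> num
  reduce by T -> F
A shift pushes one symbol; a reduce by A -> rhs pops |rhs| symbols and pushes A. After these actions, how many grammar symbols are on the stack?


Tracking the symbol stack through each action:
  Action 1: shift 'num' : push -> stack = [num] (size 1)
  Action 2: reduce by F -> num : pop 1, push F -> stack = [F] (size 1)
  Action 3: reduce by T -> F : pop 1, push T -> stack = [T] (size 1)
  Action 4: reduce by E -> T : pop 1, push E -> stack = [E] (size 1)
  Action 5: shift '+' : push -> stack = [E, +] (size 2)
  Action 6: shift 'num' : push -> stack = [E, +, num] (size 3)
  Action 7: reduce by F -> num : pop 1, push F -> stack = [E, +, F] (size 3)
  Action 8: reduce by T -> F : pop 1, push T -> stack = [E, +, T] (size 3)
Final stack size: 3

3


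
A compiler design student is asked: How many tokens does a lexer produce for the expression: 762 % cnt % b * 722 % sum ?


Scanning '762 % cnt % b * 722 % sum'
Token 1: '762' -> integer_literal
Token 2: '%' -> operator
Token 3: 'cnt' -> identifier
Token 4: '%' -> operator
Token 5: 'b' -> identifier
Token 6: '*' -> operator
Token 7: '722' -> integer_literal
Token 8: '%' -> operator
Token 9: 'sum' -> identifier
Total tokens: 9

9


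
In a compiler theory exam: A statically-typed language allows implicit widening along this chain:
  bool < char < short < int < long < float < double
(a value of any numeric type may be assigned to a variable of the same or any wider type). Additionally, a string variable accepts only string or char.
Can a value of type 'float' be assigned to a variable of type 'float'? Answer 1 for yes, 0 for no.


Target variable type: float
Source value type: float
Numeric ranks: float=5, float=5
Widening allowed iff rank(source) <= rank(target): 5 <= 5? Yes
Result: 1

1


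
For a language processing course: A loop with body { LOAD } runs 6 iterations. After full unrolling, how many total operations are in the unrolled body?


Loop body operations: LOAD (1 op per iteration)
Unrolling 6 iterations:
  Iteration 1: LOAD (1 ops)
  Iteration 2: LOAD (1 ops)
  Iteration 3: LOAD (1 ops)
  Iteration 4: LOAD (1 ops)
  Iteration 5: LOAD (1 ops)
  Iteration 6: LOAD (1 ops)
Total: 6 iterations * 1 ops/iter = 6 operations

6


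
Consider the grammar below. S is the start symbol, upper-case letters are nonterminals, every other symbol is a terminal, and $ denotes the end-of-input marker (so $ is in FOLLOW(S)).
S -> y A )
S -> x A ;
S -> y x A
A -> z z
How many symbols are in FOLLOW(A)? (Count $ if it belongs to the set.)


S is the start symbol and does not occur in any rule body, so FOLLOW(S) = {$}.
Examining every occurrence of A in a rule body:
  S -> y A ) : A is followed by terminal ')' -> add ')'
  S -> x A ; : A is followed by terminal ';' -> add ';'
  S -> y x A : A is at the right end -> add FOLLOW(S) = {$}
  A -> z z : A does not occur in the body -> contributes nothing
FOLLOW(A) = {), ;, $}
Count: 3

3


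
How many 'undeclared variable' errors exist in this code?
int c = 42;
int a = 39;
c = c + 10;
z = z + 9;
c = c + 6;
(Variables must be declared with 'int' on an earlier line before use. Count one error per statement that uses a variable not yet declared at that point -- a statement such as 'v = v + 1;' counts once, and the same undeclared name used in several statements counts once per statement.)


Scanning code line by line:
  Line 1: declare 'c' -> declared = ['c']
  Line 2: declare 'a' -> declared = ['a', 'c']
  Line 3: use 'c' -> OK (declared)
  Line 4: use 'z' -> ERROR (undeclared)
  Line 5: use 'c' -> OK (declared)
Total undeclared variable errors: 1

1


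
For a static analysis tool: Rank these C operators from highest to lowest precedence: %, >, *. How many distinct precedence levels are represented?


Looking up precedence for each operator:
  % -> precedence 6
  > -> precedence 4
  * -> precedence 6
Sorted highest to lowest: %, *, >
Distinct precedence values: [6, 4]
Number of distinct levels: 2

2


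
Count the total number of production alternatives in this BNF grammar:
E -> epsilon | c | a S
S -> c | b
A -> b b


Counting alternatives per rule:
  E: 3 alternative(s)
  S: 2 alternative(s)
  A: 1 alternative(s)
Sum: 3 + 2 + 1 = 6

6


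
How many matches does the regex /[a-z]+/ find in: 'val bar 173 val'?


Pattern: /[a-z]+/ (identifiers)
Input: 'val bar 173 val'
Scanning for matches:
  Match 1: 'val'
  Match 2: 'bar'
  Match 3: 'val'
Total matches: 3

3


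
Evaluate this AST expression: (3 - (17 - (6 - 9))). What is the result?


Expression: (3 - (17 - (6 - 9)))
Evaluating step by step:
  6 - 9 = -3
  17 - -3 = 20
  3 - 20 = -17
Result: -17

-17


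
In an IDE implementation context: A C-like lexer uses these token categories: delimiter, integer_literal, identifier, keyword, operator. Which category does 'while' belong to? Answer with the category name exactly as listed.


Token: 'while'
Checking categories:
  identifier: no
  integer_literal: no
  operator: no
  keyword: YES
  delimiter: no
Category: keyword

keyword


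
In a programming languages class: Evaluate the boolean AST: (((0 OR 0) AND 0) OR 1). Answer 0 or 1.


Step 1: Evaluate inner node
  0 OR 0 = 0
Step 2: Evaluate next node
  0 AND 0 = 0
Step 3: Evaluate root node
  0 OR 1 = 1

1


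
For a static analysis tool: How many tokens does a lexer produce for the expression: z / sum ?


Scanning 'z / sum'
Token 1: 'z' -> identifier
Token 2: '/' -> operator
Token 3: 'sum' -> identifier
Total tokens: 3

3


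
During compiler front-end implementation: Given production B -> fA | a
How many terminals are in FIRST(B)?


Production: B -> fA | a
Examining each alternative for leading terminals:
  B -> fA : first terminal = 'f'
  B -> a : first terminal = 'a'
FIRST(B) = {a, f}
Count: 2

2


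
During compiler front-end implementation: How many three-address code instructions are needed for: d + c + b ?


Expression: d + c + b
Generating three-address code (respecting * over +/- precedence):
  Instruction 1: t1 = d + c
  Instruction 2: t2 = t1 + b
Total instructions: 2

2


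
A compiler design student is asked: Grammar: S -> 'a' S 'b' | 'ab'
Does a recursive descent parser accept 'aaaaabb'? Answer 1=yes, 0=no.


Grammar accepts strings of the form a^n b^n (n >= 1)
Word: 'aaaaabb'
Counting: 5 a's and 2 b's
Check: 5 == 2? No
Mismatch: a-count != b-count
Rejected

0


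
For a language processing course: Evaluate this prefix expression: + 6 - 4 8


Parsing prefix expression: + 6 - 4 8
Step 1: Innermost operation '- 4 8'
  4 - 8 = -4
Step 2: Outer operation '+ 6 [-4]'
  6 + -4 = 2

2


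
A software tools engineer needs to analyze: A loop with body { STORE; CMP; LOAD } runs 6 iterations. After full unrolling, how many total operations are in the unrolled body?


Loop body operations: STORE, CMP, LOAD (3 ops per iteration)
Unrolling 6 iterations:
  Iteration 1: STORE, CMP, LOAD (3 ops)
  Iteration 2: STORE, CMP, LOAD (3 ops)
  Iteration 3: STORE, CMP, LOAD (3 ops)
  Iteration 4: STORE, CMP, LOAD (3 ops)
  Iteration 5: STORE, CMP, LOAD (3 ops)
  Iteration 6: STORE, CMP, LOAD (3 ops)
Total: 6 iterations * 3 ops/iter = 18 operations

18


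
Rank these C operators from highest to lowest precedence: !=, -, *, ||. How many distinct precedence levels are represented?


Looking up precedence for each operator:
  != -> precedence 3
  - -> precedence 5
  * -> precedence 6
  || -> precedence 1
Sorted highest to lowest: *, -, !=, ||
Distinct precedence values: [6, 5, 3, 1]
Number of distinct levels: 4

4


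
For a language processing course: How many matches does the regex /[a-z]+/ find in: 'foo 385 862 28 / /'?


Pattern: /[a-z]+/ (identifiers)
Input: 'foo 385 862 28 / /'
Scanning for matches:
  Match 1: 'foo'
Total matches: 1

1


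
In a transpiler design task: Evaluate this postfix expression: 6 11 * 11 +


Processing tokens left to right:
Push 6, Push 11
Pop 6 and 11, compute 6 * 11 = 66, push 66
Push 11
Pop 66 and 11, compute 66 + 11 = 77, push 77
Stack result: 77

77


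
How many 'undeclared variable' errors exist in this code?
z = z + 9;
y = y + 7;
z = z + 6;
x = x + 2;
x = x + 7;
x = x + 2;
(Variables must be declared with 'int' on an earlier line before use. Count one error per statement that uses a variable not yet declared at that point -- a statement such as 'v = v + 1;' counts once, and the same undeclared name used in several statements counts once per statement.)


Scanning code line by line:
  Line 1: use 'z' -> ERROR (undeclared)
  Line 2: use 'y' -> ERROR (undeclared)
  Line 3: use 'z' -> ERROR (undeclared)
  Line 4: use 'x' -> ERROR (undeclared)
  Line 5: use 'x' -> ERROR (undeclared)
  Line 6: use 'x' -> ERROR (undeclared)
Total undeclared variable errors: 6

6


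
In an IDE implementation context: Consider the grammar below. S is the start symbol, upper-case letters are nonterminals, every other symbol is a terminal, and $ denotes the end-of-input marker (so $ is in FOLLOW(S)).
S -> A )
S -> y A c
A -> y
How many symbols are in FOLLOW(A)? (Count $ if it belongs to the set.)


S is the start symbol and does not occur in any rule body, so FOLLOW(S) = {$}.
Examining every occurrence of A in a rule body:
  S -> A ) : A is followed by terminal ')' -> add ')'
  S -> y A c : A is followed by terminal 'c' -> add 'c'
  A -> y : A does not occur in the body -> contributes nothing
FOLLOW(A) = {), c}
Count: 2

2


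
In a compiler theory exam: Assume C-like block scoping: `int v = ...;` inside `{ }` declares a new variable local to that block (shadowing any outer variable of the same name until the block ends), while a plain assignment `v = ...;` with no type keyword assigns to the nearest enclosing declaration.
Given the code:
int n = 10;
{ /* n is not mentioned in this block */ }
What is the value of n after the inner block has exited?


Analyzing scoping rules:
Outer scope: declares n = 10
Inner block: n is neither redeclared nor assigned -> unchanged
After the block -> 10
Result: 10

10


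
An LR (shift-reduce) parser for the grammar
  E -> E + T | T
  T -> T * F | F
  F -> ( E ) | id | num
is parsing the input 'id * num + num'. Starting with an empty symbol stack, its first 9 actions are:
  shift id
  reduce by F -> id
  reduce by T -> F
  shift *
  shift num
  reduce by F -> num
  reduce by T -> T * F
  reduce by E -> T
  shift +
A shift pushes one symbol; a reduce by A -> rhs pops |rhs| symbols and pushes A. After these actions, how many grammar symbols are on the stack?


Tracking the symbol stack through each action:
  Action 1: shift 'id' : push -> stack = [id] (size 1)
  Action 2: reduce by F -> id : pop 1, push F -> stack = [F] (size 1)
  Action 3: reduce by T -> F : pop 1, push T -> stack = [T] (size 1)
  Action 4: shift '*' : push -> stack = [T, *] (size 2)
  Action 5: shift 'num' : push -> stack = [T, *, num] (size 3)
  Action 6: reduce by F -> num : pop 1, push F -> stack = [T, *, F] (size 3)
  Action 7: reduce by T -> T * F : pop 3, push T -> stack = [T] (size 1)
  Action 8: reduce by E -> T : pop 1, push E -> stack = [E] (size 1)
  Action 9: shift '+' : push -> stack = [E, +] (size 2)
Final stack size: 2

2


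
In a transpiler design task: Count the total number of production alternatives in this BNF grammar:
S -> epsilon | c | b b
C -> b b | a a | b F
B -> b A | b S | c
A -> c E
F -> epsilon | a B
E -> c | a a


Counting alternatives per rule:
  S: 3 alternative(s)
  C: 3 alternative(s)
  B: 3 alternative(s)
  A: 1 alternative(s)
  F: 2 alternative(s)
  E: 2 alternative(s)
Sum: 3 + 3 + 3 + 1 + 2 + 2 = 14

14


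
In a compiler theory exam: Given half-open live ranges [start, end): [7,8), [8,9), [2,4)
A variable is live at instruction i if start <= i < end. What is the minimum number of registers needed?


Live ranges:
  Var0: [7, 8)
  Var1: [8, 9)
  Var2: [2, 4)
Sweep-line events (position, delta, active):
  pos=2 start -> active=1
  pos=4 end -> active=0
  pos=7 start -> active=1
  pos=8 end -> active=0
  pos=8 start -> active=1
  pos=9 end -> active=0
Maximum simultaneous active: 1
Minimum registers needed: 1

1


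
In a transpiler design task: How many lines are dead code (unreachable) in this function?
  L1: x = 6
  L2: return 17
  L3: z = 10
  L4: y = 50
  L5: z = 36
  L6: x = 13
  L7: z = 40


Analyzing control flow:
  L1: reachable (before return)
  L2: reachable (return statement)
  L3: DEAD (after return at L2)
  L4: DEAD (after return at L2)
  L5: DEAD (after return at L2)
  L6: DEAD (after return at L2)
  L7: DEAD (after return at L2)
Return at L2, total lines = 7
Dead lines: L3 through L7
Count: 5

5


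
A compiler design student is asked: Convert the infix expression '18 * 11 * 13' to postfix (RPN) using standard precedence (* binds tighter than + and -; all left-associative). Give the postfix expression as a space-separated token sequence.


Applying the shunting-yard algorithm:
  Operand 18 -> output
  Push '*' onto operator stack -> op-stack: [*]
  Operand 11 -> output
  See '*' (prec 2); top '*' (prec 2) >= it -> pop '*' to output
  Push '*' onto operator stack -> op-stack: [*]
  Operand 13 -> output
  End of input: pop '*' to output
Postfix result: 18 11 * 13 *

18 11 * 13 *


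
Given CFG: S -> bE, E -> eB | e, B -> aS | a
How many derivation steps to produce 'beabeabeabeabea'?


Grammar: S -> bE, E -> eB | e, B -> aS | a
Deriving 'beabeabeabeabea':
Step 1: S -> bE => bE
Step 2: E -> eB => beB
Step 3: B -> aS => beaS
Step 4: S -> bE => beabE
Step 5: E -> eB => beabeB
Step 6: B -> aS => beabeaS
Step 7: S -> bE => beabeabE
Step 8: E -> eB => beabeabeB
Step 9: B -> aS => beabeabeaS
Step 10: S -> bE => beabeabeabE
Step 11: E -> eB => beabeabeabeB
Step 12: B -> aS => beabeabeabeaS
Step 13: S -> bE => beabeabeabeabE
Step 14: E -> eB => beabeabeabeabeB
Step 15: B -> a => beabeabeabeabea
Total derivation steps: 15

15


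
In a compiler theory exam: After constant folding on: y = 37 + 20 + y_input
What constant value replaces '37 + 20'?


Identifying constant sub-expression:
  Original: y = 37 + 20 + y_input
  37 and 20 are both compile-time constants
  Evaluating: 37 + 20 = 57
  After folding: y = 57 + y_input

57


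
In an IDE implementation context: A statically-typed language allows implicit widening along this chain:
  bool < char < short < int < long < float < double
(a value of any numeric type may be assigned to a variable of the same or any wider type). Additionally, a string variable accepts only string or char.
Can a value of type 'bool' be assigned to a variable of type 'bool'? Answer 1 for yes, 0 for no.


Target variable type: bool
Source value type: bool
Numeric ranks: bool=0, bool=0
Widening allowed iff rank(source) <= rank(target): 0 <= 0? Yes
Result: 1

1


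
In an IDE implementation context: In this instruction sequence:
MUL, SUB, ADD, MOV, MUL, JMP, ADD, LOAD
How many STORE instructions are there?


Scanning instruction sequence for STORE:
  Position 1: MUL
  Position 2: SUB
  Position 3: ADD
  Position 4: MOV
  Position 5: MUL
  Position 6: JMP
  Position 7: ADD
  Position 8: LOAD
Matches at positions: []
Total STORE count: 0

0


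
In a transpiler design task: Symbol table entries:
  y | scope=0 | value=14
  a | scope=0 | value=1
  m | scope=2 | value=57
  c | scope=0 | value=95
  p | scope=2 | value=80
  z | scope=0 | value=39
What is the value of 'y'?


Searching symbol table for 'y':
  y | scope=0 | value=14 <- MATCH
  a | scope=0 | value=1
  m | scope=2 | value=57
  c | scope=0 | value=95
  p | scope=2 | value=80
  z | scope=0 | value=39
Found 'y' at scope 0 with value 14

14


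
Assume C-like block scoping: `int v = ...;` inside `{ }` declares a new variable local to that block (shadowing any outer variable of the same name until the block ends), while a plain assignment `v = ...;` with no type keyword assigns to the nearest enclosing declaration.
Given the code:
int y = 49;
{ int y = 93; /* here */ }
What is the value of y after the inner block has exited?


Analyzing scoping rules:
Outer scope: declares y = 49
Inner block: 'int y = 93;' declares a NEW y that shadows the outer one
When the block exits the inner y goes out of scope; the outer y was never modified -> 49
Result: 49

49


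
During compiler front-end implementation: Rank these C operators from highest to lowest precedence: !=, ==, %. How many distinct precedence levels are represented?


Looking up precedence for each operator:
  != -> precedence 3
  == -> precedence 3
  % -> precedence 6
Sorted highest to lowest: %, !=, ==
Distinct precedence values: [6, 3]
Number of distinct levels: 2

2


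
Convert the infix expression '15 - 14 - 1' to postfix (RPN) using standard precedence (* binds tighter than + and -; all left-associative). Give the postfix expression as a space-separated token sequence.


Applying the shunting-yard algorithm:
  Operand 15 -> output
  Push '-' onto operator stack -> op-stack: [-]
  Operand 14 -> output
  See '-' (prec 1); top '-' (prec 1) >= it -> pop '-' to output
  Push '-' onto operator stack -> op-stack: [-]
  Operand 1 -> output
  End of input: pop '-' to output
Postfix result: 15 14 - 1 -

15 14 - 1 -


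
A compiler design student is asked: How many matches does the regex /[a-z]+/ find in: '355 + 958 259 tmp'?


Pattern: /[a-z]+/ (identifiers)
Input: '355 + 958 259 tmp'
Scanning for matches:
  Match 1: 'tmp'
Total matches: 1

1


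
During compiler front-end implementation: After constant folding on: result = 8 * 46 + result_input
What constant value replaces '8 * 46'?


Identifying constant sub-expression:
  Original: result = 8 * 46 + result_input
  8 and 46 are both compile-time constants
  Evaluating: 8 * 46 = 368
  After folding: result = 368 + result_input

368


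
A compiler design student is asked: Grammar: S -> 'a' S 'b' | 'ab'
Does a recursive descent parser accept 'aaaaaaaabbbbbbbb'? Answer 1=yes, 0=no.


Grammar accepts strings of the form a^n b^n (n >= 1)
Word: 'aaaaaaaabbbbbbbb'
Counting: 8 a's and 8 b's
Check: 8 == 8? Yes
Derivation (S -> aSb applied 7 time(s), then S -> ab): S => aSb => aaSbb => aaaSbbb => aaaaSbbbb => aaaaaSbbbbb => aaaaaaSbbbbbb => aaaaaaaSbbbbbbb => aaaaaaaabbbbbbbb
Accepted

1


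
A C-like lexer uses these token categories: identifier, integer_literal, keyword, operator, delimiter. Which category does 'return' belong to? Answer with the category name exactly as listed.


Token: 'return'
Checking categories:
  identifier: no
  integer_literal: no
  operator: no
  keyword: YES
  delimiter: no
Category: keyword

keyword


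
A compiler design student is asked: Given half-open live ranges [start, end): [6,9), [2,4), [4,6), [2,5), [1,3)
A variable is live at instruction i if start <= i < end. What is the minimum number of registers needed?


Live ranges:
  Var0: [6, 9)
  Var1: [2, 4)
  Var2: [4, 6)
  Var3: [2, 5)
  Var4: [1, 3)
Sweep-line events (position, delta, active):
  pos=1 start -> active=1
  pos=2 start -> active=2
  pos=2 start -> active=3
  pos=3 end -> active=2
  pos=4 end -> active=1
  pos=4 start -> active=2
  pos=5 end -> active=1
  pos=6 end -> active=0
  pos=6 start -> active=1
  pos=9 end -> active=0
Maximum simultaneous active: 3
Minimum registers needed: 3

3


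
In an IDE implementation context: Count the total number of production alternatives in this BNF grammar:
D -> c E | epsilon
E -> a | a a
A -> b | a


Counting alternatives per rule:
  D: 2 alternative(s)
  E: 2 alternative(s)
  A: 2 alternative(s)
Sum: 2 + 2 + 2 = 6

6


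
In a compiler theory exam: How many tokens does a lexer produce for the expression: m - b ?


Scanning 'm - b'
Token 1: 'm' -> identifier
Token 2: '-' -> operator
Token 3: 'b' -> identifier
Total tokens: 3

3


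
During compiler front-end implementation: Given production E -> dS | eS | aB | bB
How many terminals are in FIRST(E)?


Production: E -> dS | eS | aB | bB
Examining each alternative for leading terminals:
  E -> dS : first terminal = 'd'
  E -> eS : first terminal = 'e'
  E -> aB : first terminal = 'a'
  E -> bB : first terminal = 'b'
FIRST(E) = {a, b, d, e}
Count: 4

4


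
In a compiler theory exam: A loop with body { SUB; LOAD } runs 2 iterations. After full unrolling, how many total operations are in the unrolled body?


Loop body operations: SUB, LOAD (2 ops per iteration)
Unrolling 2 iterations:
  Iteration 1: SUB, LOAD (2 ops)
  Iteration 2: SUB, LOAD (2 ops)
Total: 2 iterations * 2 ops/iter = 4 operations

4


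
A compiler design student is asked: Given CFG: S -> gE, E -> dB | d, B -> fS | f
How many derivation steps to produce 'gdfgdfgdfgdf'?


Grammar: S -> gE, E -> dB | d, B -> fS | f
Deriving 'gdfgdfgdfgdf':
Step 1: S -> gE => gE
Step 2: E -> dB => gdB
Step 3: B -> fS => gdfS
Step 4: S -> gE => gdfgE
Step 5: E -> dB => gdfgdB
Step 6: B -> fS => gdfgdfS
Step 7: S -> gE => gdfgdfgE
Step 8: E -> dB => gdfgdfgdB
Step 9: B -> fS => gdfgdfgdfS
Step 10: S -> gE => gdfgdfgdfgE
Step 11: E -> dB => gdfgdfgdfgdB
Step 12: B -> f => gdfgdfgdfgdf
Total derivation steps: 12

12


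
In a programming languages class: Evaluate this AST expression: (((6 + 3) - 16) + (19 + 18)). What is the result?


Expression: (((6 + 3) - 16) + (19 + 18))
Evaluating step by step:
  6 + 3 = 9
  9 - 16 = -7
  19 + 18 = 37
  -7 + 37 = 30
Result: 30

30


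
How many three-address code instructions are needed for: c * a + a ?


Expression: c * a + a
Generating three-address code (respecting * over +/- precedence):
  Instruction 1: t1 = c * a
  Instruction 2: t2 = t1 + a
Total instructions: 2

2


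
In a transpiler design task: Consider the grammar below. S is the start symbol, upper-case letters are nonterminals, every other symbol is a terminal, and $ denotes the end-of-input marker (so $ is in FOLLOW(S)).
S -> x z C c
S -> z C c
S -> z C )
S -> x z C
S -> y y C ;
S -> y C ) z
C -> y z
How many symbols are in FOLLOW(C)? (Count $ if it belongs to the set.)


S is the start symbol and does not occur in any rule body, so FOLLOW(S) = {$}.
Examining every occurrence of C in a rule body:
  S -> x z C c : C is followed by terminal 'c' -> add 'c'
  S -> z C c : C is followed by terminal 'c' -> add 'c' (already in the set)
  S -> z C ) : C is followed by terminal ')' -> add ')'
  S -> x z C : C is at the right end -> add FOLLOW(S) = {$}
  S -> y y C ; : C is followed by terminal ';' -> add ';'
  S -> y C ) z : C is followed by terminal ')' -> add ')' (already in the set)
  C -> y z : C does not occur in the body -> contributes nothing
FOLLOW(C) = {), ;, c, $}
Count: 4

4


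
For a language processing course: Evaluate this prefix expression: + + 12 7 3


Parsing prefix expression: + + 12 7 3
Step 1: Innermost operation '+ 12 7'
  12 + 7 = 19
Step 2: Outer operation '+ [19] 3'
  19 + 3 = 22

22


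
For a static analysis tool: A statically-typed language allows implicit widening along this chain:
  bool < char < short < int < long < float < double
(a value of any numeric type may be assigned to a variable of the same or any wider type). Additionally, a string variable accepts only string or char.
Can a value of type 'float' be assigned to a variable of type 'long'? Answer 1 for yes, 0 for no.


Target variable type: long
Source value type: float
Numeric ranks: float=5, long=4
Widening allowed iff rank(source) <= rank(target): 5 <= 4? No
Result: 0

0


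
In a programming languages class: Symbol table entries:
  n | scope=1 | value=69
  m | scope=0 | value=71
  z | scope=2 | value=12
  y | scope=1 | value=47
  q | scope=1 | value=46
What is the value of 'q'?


Searching symbol table for 'q':
  n | scope=1 | value=69
  m | scope=0 | value=71
  z | scope=2 | value=12
  y | scope=1 | value=47
  q | scope=1 | value=46 <- MATCH
Found 'q' at scope 1 with value 46

46


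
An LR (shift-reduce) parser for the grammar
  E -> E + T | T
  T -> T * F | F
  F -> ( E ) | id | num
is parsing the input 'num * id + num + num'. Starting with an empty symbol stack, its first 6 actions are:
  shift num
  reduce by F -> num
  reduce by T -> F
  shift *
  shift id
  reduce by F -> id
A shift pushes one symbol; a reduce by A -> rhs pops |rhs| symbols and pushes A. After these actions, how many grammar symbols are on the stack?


Tracking the symbol stack through each action:
  Action 1: shift 'num' : push -> stack = [num] (size 1)
  Action 2: reduce by F -> num : pop 1, push F -> stack = [F] (size 1)
  Action 3: reduce by T -> F : pop 1, push T -> stack = [T] (size 1)
  Action 4: shift '*' : push -> stack = [T, *] (size 2)
  Action 5: shift 'id' : push -> stack = [T, *, id] (size 3)
  Action 6: reduce by F -> id : pop 1, push F -> stack = [T, *, F] (size 3)
Final stack size: 3

3


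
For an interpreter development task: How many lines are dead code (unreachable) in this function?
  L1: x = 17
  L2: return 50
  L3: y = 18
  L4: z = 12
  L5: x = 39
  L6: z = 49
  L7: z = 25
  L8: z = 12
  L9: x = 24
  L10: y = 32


Analyzing control flow:
  L1: reachable (before return)
  L2: reachable (return statement)
  L3: DEAD (after return at L2)
  L4: DEAD (after return at L2)
  L5: DEAD (after return at L2)
  L6: DEAD (after return at L2)
  L7: DEAD (after return at L2)
  L8: DEAD (after return at L2)
  L9: DEAD (after return at L2)
  L10: DEAD (after return at L2)
Return at L2, total lines = 10
Dead lines: L3 through L10
Count: 8

8


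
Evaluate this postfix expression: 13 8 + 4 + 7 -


Processing tokens left to right:
Push 13, Push 8
Pop 13 and 8, compute 13 + 8 = 21, push 21
Push 4
Pop 21 and 4, compute 21 + 4 = 25, push 25
Push 7
Pop 25 and 7, compute 25 - 7 = 18, push 18
Stack result: 18

18


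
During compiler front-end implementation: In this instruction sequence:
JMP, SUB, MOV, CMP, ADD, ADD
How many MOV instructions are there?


Scanning instruction sequence for MOV:
  Position 1: JMP
  Position 2: SUB
  Position 3: MOV <- MATCH
  Position 4: CMP
  Position 5: ADD
  Position 6: ADD
Matches at positions: [3]
Total MOV count: 1

1


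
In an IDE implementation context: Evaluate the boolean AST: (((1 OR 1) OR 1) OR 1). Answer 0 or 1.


Step 1: Evaluate inner node
  1 OR 1 = 1
Step 2: Evaluate next node
  1 OR 1 = 1
Step 3: Evaluate root node
  1 OR 1 = 1

1


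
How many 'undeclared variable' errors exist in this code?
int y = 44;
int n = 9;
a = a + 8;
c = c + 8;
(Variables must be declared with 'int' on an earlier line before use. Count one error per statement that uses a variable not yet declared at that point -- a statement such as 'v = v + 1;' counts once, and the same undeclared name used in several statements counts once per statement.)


Scanning code line by line:
  Line 1: declare 'y' -> declared = ['y']
  Line 2: declare 'n' -> declared = ['n', 'y']
  Line 3: use 'a' -> ERROR (undeclared)
  Line 4: use 'c' -> ERROR (undeclared)
Total undeclared variable errors: 2

2


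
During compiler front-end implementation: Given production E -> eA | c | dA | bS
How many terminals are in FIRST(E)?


Production: E -> eA | c | dA | bS
Examining each alternative for leading terminals:
  E -> eA : first terminal = 'e'
  E -> c : first terminal = 'c'
  E -> dA : first terminal = 'd'
  E -> bS : first terminal = 'b'
FIRST(E) = {b, c, d, e}
Count: 4

4


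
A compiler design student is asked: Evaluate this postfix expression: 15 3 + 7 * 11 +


Processing tokens left to right:
Push 15, Push 3
Pop 15 and 3, compute 15 + 3 = 18, push 18
Push 7
Pop 18 and 7, compute 18 * 7 = 126, push 126
Push 11
Pop 126 and 11, compute 126 + 11 = 137, push 137
Stack result: 137

137


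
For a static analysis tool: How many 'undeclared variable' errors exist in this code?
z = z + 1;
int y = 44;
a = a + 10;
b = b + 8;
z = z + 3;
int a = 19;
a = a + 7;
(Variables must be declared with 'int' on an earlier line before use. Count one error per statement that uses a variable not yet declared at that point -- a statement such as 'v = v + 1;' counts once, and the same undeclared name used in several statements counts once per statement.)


Scanning code line by line:
  Line 1: use 'z' -> ERROR (undeclared)
  Line 2: declare 'y' -> declared = ['y']
  Line 3: use 'a' -> ERROR (undeclared)
  Line 4: use 'b' -> ERROR (undeclared)
  Line 5: use 'z' -> ERROR (undeclared)
  Line 6: declare 'a' -> declared = ['a', 'y']
  Line 7: use 'a' -> OK (declared)
Total undeclared variable errors: 4

4


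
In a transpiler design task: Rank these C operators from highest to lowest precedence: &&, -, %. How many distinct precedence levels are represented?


Looking up precedence for each operator:
  && -> precedence 2
  - -> precedence 5
  % -> precedence 6
Sorted highest to lowest: %, -, &&
Distinct precedence values: [6, 5, 2]
Number of distinct levels: 3

3


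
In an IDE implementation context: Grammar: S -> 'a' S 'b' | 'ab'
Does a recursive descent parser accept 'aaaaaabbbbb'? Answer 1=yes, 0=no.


Grammar accepts strings of the form a^n b^n (n >= 1)
Word: 'aaaaaabbbbb'
Counting: 6 a's and 5 b's
Check: 6 == 5? No
Mismatch: a-count != b-count
Rejected

0


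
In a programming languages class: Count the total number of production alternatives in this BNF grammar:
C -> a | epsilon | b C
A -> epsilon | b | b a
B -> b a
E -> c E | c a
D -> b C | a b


Counting alternatives per rule:
  C: 3 alternative(s)
  A: 3 alternative(s)
  B: 1 alternative(s)
  E: 2 alternative(s)
  D: 2 alternative(s)
Sum: 3 + 3 + 1 + 2 + 2 = 11

11


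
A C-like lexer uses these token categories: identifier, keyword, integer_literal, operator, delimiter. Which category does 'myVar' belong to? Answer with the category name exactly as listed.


Token: 'myVar'
Checking categories:
  identifier: YES
  integer_literal: no
  operator: no
  keyword: no
  delimiter: no
Category: identifier

identifier


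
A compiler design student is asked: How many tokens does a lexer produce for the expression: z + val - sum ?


Scanning 'z + val - sum'
Token 1: 'z' -> identifier
Token 2: '+' -> operator
Token 3: 'val' -> identifier
Token 4: '-' -> operator
Token 5: 'sum' -> identifier
Total tokens: 5

5


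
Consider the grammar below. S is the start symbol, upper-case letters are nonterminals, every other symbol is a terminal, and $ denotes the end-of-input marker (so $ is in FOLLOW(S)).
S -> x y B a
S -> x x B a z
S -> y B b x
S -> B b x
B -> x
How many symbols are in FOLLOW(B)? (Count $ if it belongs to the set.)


S is the start symbol and does not occur in any rule body, so FOLLOW(S) = {$}.
Examining every occurrence of B in a rule body:
  S -> x y B a : B is followed by terminal 'a' -> add 'a'
  S -> x x B a z : B is followed by terminal 'a' -> add 'a' (already in the set)
  S -> y B b x : B is followed by terminal 'b' -> add 'b'
  S -> B b x : B is followed by terminal 'b' -> add 'b' (already in the set)
  B -> x : B does not occur in the body -> contributes nothing
FOLLOW(B) = {a, b}
Count: 2

2


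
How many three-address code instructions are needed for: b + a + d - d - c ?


Expression: b + a + d - d - c
Generating three-address code (respecting * over +/- precedence):
  Instruction 1: t1 = b + a
  Instruction 2: t2 = t1 + d
  Instruction 3: t3 = t2 - d
  Instruction 4: t4 = t3 - c
Total instructions: 4

4


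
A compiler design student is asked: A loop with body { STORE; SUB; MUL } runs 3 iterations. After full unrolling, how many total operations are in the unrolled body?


Loop body operations: STORE, SUB, MUL (3 ops per iteration)
Unrolling 3 iterations:
  Iteration 1: STORE, SUB, MUL (3 ops)
  Iteration 2: STORE, SUB, MUL (3 ops)
  Iteration 3: STORE, SUB, MUL (3 ops)
Total: 3 iterations * 3 ops/iter = 9 operations

9


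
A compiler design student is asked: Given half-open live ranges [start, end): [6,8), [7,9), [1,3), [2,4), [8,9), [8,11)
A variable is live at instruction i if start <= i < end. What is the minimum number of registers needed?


Live ranges:
  Var0: [6, 8)
  Var1: [7, 9)
  Var2: [1, 3)
  Var3: [2, 4)
  Var4: [8, 9)
  Var5: [8, 11)
Sweep-line events (position, delta, active):
  pos=1 start -> active=1
  pos=2 start -> active=2
  pos=3 end -> active=1
  pos=4 end -> active=0
  pos=6 start -> active=1
  pos=7 start -> active=2
  pos=8 end -> active=1
  pos=8 start -> active=2
  pos=8 start -> active=3
  pos=9 end -> active=2
  pos=9 end -> active=1
  pos=11 end -> active=0
Maximum simultaneous active: 3
Minimum registers needed: 3

3


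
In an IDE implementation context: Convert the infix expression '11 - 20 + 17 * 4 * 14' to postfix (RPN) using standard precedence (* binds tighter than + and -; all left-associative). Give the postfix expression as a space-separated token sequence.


Applying the shunting-yard algorithm:
  Operand 11 -> output
  Push '-' onto operator stack -> op-stack: [-]
  Operand 20 -> output
  See '+' (prec 1); top '-' (prec 1) >= it -> pop '-' to output
  Push '+' onto operator stack -> op-stack: [+]
  Operand 17 -> output
  Push '*' onto operator stack -> op-stack: [+, *]
  Operand 4 -> output
  See '*' (prec 2); top '*' (prec 2) >= it -> pop '*' to output
  Push '*' onto operator stack -> op-stack: [+, *]
  Operand 14 -> output
  End of input: pop '*' to output
  End of input: pop '+' to output
Postfix result: 11 20 - 17 4 * 14 * +

11 20 - 17 4 * 14 * +


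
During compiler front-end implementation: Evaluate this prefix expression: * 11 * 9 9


Parsing prefix expression: * 11 * 9 9
Step 1: Innermost operation '* 9 9'
  9 * 9 = 81
Step 2: Outer operation '* 11 [81]'
  11 * 81 = 891

891


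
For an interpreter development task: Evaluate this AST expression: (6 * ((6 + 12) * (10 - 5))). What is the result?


Expression: (6 * ((6 + 12) * (10 - 5)))
Evaluating step by step:
  6 + 12 = 18
  10 - 5 = 5
  18 * 5 = 90
  6 * 90 = 540
Result: 540

540


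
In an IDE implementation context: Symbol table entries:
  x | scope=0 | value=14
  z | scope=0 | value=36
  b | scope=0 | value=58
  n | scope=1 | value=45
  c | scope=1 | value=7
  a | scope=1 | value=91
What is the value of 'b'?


Searching symbol table for 'b':
  x | scope=0 | value=14
  z | scope=0 | value=36
  b | scope=0 | value=58 <- MATCH
  n | scope=1 | value=45
  c | scope=1 | value=7
  a | scope=1 | value=91
Found 'b' at scope 0 with value 58

58
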